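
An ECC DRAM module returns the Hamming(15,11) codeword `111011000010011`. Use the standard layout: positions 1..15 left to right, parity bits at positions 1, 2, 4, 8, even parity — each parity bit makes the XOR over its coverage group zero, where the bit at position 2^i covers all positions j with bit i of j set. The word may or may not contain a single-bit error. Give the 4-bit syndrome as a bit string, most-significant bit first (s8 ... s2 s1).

s1: b1⊕b3⊕b5⊕b7⊕b9⊕b11⊕b13⊕b15 = 1⊕1⊕1⊕0⊕0⊕1⊕0⊕1 = 1
s2: b2⊕b3⊕b6⊕b7⊕b10⊕b11⊕b14⊕b15 = 1⊕1⊕1⊕0⊕0⊕1⊕1⊕1 = 0
s4: b4⊕b5⊕b6⊕b7⊕b12⊕b13⊕b14⊕b15 = 0⊕1⊕1⊕0⊕0⊕0⊕1⊕1 = 0
s8: b8⊕b9⊕b10⊕b11⊕b12⊕b13⊕b14⊕b15 = 0⊕0⊕0⊕1⊕0⊕0⊕1⊕1 = 1
Syndrome (s8...s1) = 1001 → position 9.

1001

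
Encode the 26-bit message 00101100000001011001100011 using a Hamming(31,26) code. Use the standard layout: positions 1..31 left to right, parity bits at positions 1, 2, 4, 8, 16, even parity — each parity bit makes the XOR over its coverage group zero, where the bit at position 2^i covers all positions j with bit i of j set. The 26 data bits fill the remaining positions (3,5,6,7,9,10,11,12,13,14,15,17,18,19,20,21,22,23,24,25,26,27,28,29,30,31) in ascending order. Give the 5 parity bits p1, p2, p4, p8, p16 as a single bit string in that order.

11101

Place data bits at non-power-of-two positions: b3=0, b5=0, b6=1, b7=0, b9=1, b10=1, b11=0, b12=0, b13=0, b14=0, b15=0, b17=0, b18=0, b19=1, b20=0, b21=1, b22=1, b23=0, b24=0, b25=1, b26=1, b27=0, b28=0, b29=0, b30=1, b31=1.
p1 = XOR of data positions {3,5,7,9,11,13,15,17,19,21,23,25,27,29,31} = 0⊕0⊕0⊕1⊕0⊕0⊕0⊕0⊕1⊕1⊕0⊕1⊕0⊕0⊕1 = 1
p2 = XOR of data positions {3,6,7,10,11,14,15,18,19,22,23,26,27,30,31} = 0⊕1⊕0⊕1⊕0⊕0⊕0⊕0⊕1⊕1⊕0⊕1⊕0⊕1⊕1 = 1
p4 = XOR of data positions {5,6,7,12,13,14,15,20,21,22,23,28,29,30,31} = 0⊕1⊕0⊕0⊕0⊕0⊕0⊕0⊕1⊕1⊕0⊕0⊕0⊕1⊕1 = 1
p8 = XOR of data positions {9,10,11,12,13,14,15,24,25,26,27,28,29,30,31} = 1⊕1⊕0⊕0⊕0⊕0⊕0⊕0⊕1⊕1⊕0⊕0⊕0⊕1⊕1 = 0
p16 = XOR of data positions {17,18,19,20,21,22,23,24,25,26,27,28,29,30,31} = 0⊕0⊕1⊕0⊕1⊕1⊕0⊕0⊕1⊕1⊕0⊕0⊕0⊕1⊕1 = 1
Parity bits p1,p2,p4,p8,p16 = 11101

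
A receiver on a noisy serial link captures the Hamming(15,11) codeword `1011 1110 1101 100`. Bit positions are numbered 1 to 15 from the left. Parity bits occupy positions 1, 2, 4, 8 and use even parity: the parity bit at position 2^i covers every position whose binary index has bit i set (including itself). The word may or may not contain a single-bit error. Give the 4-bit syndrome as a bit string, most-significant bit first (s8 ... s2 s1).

0000

s1: b1⊕b3⊕b5⊕b7⊕b9⊕b11⊕b13⊕b15 = 1⊕1⊕1⊕1⊕1⊕0⊕1⊕0 = 0
s2: b2⊕b3⊕b6⊕b7⊕b10⊕b11⊕b14⊕b15 = 0⊕1⊕1⊕1⊕1⊕0⊕0⊕0 = 0
s4: b4⊕b5⊕b6⊕b7⊕b12⊕b13⊕b14⊕b15 = 1⊕1⊕1⊕1⊕1⊕1⊕0⊕0 = 0
s8: b8⊕b9⊕b10⊕b11⊕b12⊕b13⊕b14⊕b15 = 0⊕1⊕1⊕0⊕1⊕1⊕0⊕0 = 0
Syndrome (s8...s1) = 0000 → position 0 (no error).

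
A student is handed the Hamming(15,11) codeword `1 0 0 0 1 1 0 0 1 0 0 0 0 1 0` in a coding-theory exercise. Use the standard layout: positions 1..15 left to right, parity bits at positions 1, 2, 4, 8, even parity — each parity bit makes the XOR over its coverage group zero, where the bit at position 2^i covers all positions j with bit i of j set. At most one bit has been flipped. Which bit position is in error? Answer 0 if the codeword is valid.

5

s1: b1⊕b3⊕b5⊕b7⊕b9⊕b11⊕b13⊕b15 = 1⊕0⊕1⊕0⊕1⊕0⊕0⊕0 = 1
s2: b2⊕b3⊕b6⊕b7⊕b10⊕b11⊕b14⊕b15 = 0⊕0⊕1⊕0⊕0⊕0⊕1⊕0 = 0
s4: b4⊕b5⊕b6⊕b7⊕b12⊕b13⊕b14⊕b15 = 0⊕1⊕1⊕0⊕0⊕0⊕1⊕0 = 1
s8: b8⊕b9⊕b10⊕b11⊕b12⊕b13⊕b14⊕b15 = 0⊕1⊕0⊕0⊕0⊕0⊕1⊕0 = 0
Syndrome (s8...s1) = 0101 → position 5.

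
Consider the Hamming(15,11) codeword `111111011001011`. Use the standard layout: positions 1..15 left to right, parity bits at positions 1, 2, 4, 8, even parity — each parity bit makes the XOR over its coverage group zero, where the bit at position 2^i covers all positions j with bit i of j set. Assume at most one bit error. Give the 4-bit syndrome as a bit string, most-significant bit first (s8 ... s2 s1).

1011

s1: b1⊕b3⊕b5⊕b7⊕b9⊕b11⊕b13⊕b15 = 1⊕1⊕1⊕0⊕1⊕0⊕0⊕1 = 1
s2: b2⊕b3⊕b6⊕b7⊕b10⊕b11⊕b14⊕b15 = 1⊕1⊕1⊕0⊕0⊕0⊕1⊕1 = 1
s4: b4⊕b5⊕b6⊕b7⊕b12⊕b13⊕b14⊕b15 = 1⊕1⊕1⊕0⊕1⊕0⊕1⊕1 = 0
s8: b8⊕b9⊕b10⊕b11⊕b12⊕b13⊕b14⊕b15 = 1⊕1⊕0⊕0⊕1⊕0⊕1⊕1 = 1
Syndrome (s8...s1) = 1011 → position 11.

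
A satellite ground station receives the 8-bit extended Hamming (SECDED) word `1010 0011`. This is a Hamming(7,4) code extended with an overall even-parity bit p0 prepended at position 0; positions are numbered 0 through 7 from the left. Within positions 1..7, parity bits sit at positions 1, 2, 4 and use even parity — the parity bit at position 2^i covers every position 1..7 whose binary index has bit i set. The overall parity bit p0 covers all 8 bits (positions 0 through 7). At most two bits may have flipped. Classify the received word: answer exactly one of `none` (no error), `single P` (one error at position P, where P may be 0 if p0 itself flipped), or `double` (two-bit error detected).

double

s1: b1⊕b3⊕b5⊕b7 = 0⊕0⊕0⊕1 = 1
s2: b2⊕b3⊕b6⊕b7 = 1⊕0⊕1⊕1 = 1
s4: b4⊕b5⊕b6⊕b7 = 0⊕0⊕1⊕1 = 0
Syndrome (s4...s1) = 011 → position 3.
Overall parity (XOR of all 8 bits, including p0): 1⊕0⊕1⊕0⊕0⊕0⊕1⊕1 = 0
Overall=0, syndrome position=3 → double-bit error detected (uncorrectable).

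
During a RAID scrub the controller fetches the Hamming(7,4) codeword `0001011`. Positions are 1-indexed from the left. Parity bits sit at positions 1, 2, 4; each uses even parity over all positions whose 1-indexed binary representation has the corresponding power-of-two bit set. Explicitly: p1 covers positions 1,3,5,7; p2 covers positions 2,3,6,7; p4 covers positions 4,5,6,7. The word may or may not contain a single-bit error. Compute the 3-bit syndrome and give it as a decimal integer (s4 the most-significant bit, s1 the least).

s1: b1⊕b3⊕b5⊕b7 = 0⊕0⊕0⊕1 = 1
s2: b2⊕b3⊕b6⊕b7 = 0⊕0⊕1⊕1 = 0
s4: b4⊕b5⊕b6⊕b7 = 1⊕0⊕1⊕1 = 1
Syndrome (s4...s1) = 101 → position 5.

5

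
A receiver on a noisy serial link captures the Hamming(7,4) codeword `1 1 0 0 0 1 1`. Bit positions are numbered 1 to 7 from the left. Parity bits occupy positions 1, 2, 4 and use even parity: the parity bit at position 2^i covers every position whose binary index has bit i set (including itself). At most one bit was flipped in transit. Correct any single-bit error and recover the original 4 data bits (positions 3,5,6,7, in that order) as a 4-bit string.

0011

s1: b1⊕b3⊕b5⊕b7 = 1⊕0⊕0⊕1 = 0
s2: b2⊕b3⊕b6⊕b7 = 1⊕0⊕1⊕1 = 1
s4: b4⊕b5⊕b6⊕b7 = 0⊕0⊕1⊕1 = 0
Syndrome (s4...s1) = 010 → position 2.
Flip bit 2: corrected codeword = 1000011
Data bits at positions 3,5,6,7: 0011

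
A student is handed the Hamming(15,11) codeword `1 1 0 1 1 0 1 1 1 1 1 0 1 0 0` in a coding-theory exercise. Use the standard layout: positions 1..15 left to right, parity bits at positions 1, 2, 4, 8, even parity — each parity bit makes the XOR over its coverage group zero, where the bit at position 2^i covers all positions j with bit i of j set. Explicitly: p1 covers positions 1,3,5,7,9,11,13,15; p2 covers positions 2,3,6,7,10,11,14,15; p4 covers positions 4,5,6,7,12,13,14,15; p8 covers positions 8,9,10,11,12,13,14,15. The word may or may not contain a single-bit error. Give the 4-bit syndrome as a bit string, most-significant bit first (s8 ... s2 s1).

1000

s1: b1⊕b3⊕b5⊕b7⊕b9⊕b11⊕b13⊕b15 = 1⊕0⊕1⊕1⊕1⊕1⊕1⊕0 = 0
s2: b2⊕b3⊕b6⊕b7⊕b10⊕b11⊕b14⊕b15 = 1⊕0⊕0⊕1⊕1⊕1⊕0⊕0 = 0
s4: b4⊕b5⊕b6⊕b7⊕b12⊕b13⊕b14⊕b15 = 1⊕1⊕0⊕1⊕0⊕1⊕0⊕0 = 0
s8: b8⊕b9⊕b10⊕b11⊕b12⊕b13⊕b14⊕b15 = 1⊕1⊕1⊕1⊕0⊕1⊕0⊕0 = 1
Syndrome (s8...s1) = 1000 → position 8.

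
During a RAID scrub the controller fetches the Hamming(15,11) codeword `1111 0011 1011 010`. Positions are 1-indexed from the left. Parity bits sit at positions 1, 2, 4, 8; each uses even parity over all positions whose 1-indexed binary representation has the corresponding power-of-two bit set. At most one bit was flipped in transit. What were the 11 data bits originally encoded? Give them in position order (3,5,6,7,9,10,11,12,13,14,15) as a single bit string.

10011001010

s1: b1⊕b3⊕b5⊕b7⊕b9⊕b11⊕b13⊕b15 = 1⊕1⊕0⊕1⊕1⊕1⊕0⊕0 = 1
s2: b2⊕b3⊕b6⊕b7⊕b10⊕b11⊕b14⊕b15 = 1⊕1⊕0⊕1⊕0⊕1⊕1⊕0 = 1
s4: b4⊕b5⊕b6⊕b7⊕b12⊕b13⊕b14⊕b15 = 1⊕0⊕0⊕1⊕1⊕0⊕1⊕0 = 0
s8: b8⊕b9⊕b10⊕b11⊕b12⊕b13⊕b14⊕b15 = 1⊕1⊕0⊕1⊕1⊕0⊕1⊕0 = 1
Syndrome (s8...s1) = 1011 → position 11.
Flip bit 11: corrected codeword = 111100111001010
Data bits at positions 3,5,6,7,9,10,11,12,13,14,15: 10011001010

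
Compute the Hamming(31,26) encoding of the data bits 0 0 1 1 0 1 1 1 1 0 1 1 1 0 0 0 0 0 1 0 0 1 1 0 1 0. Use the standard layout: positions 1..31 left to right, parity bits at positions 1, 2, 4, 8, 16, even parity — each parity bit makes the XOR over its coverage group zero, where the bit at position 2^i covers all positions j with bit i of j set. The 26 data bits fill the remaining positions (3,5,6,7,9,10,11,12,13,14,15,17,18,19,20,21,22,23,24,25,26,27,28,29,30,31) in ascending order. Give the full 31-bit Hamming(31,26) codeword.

Place data bits at non-power-of-two positions: b3=0, b5=0, b6=1, b7=1, b9=0, b10=1, b11=1, b12=1, b13=1, b14=0, b15=1, b17=1, b18=1, b19=0, b20=0, b21=0, b22=0, b23=0, b24=1, b25=0, b26=0, b27=1, b28=1, b29=0, b30=1, b31=0.
p1 = XOR of data positions {3,5,7,9,11,13,15,17,19,21,23,25,27,29,31} = 0⊕0⊕1⊕0⊕1⊕1⊕1⊕1⊕0⊕0⊕0⊕0⊕1⊕0⊕0 = 0
p2 = XOR of data positions {3,6,7,10,11,14,15,18,19,22,23,26,27,30,31} = 0⊕1⊕1⊕1⊕1⊕0⊕1⊕1⊕0⊕0⊕0⊕0⊕1⊕1⊕0 = 0
p4 = XOR of data positions {5,6,7,12,13,14,15,20,21,22,23,28,29,30,31} = 0⊕1⊕1⊕1⊕1⊕0⊕1⊕0⊕0⊕0⊕0⊕1⊕0⊕1⊕0 = 1
p8 = XOR of data positions {9,10,11,12,13,14,15,24,25,26,27,28,29,30,31} = 0⊕1⊕1⊕1⊕1⊕0⊕1⊕1⊕0⊕0⊕1⊕1⊕0⊕1⊕0 = 1
p16 = XOR of data positions {17,18,19,20,21,22,23,24,25,26,27,28,29,30,31} = 1⊕1⊕0⊕0⊕0⊕0⊕0⊕1⊕0⊕0⊕1⊕1⊕0⊕1⊕0 = 0
Codeword b1..b31 = 0001011101111010110000010011010

0001011101111010110000010011010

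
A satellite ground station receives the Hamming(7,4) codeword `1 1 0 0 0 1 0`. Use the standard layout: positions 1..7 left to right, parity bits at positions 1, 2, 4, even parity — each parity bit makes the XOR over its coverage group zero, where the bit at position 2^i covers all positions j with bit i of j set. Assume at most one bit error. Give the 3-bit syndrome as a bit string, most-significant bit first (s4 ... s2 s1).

101

s1: b1⊕b3⊕b5⊕b7 = 1⊕0⊕0⊕0 = 1
s2: b2⊕b3⊕b6⊕b7 = 1⊕0⊕1⊕0 = 0
s4: b4⊕b5⊕b6⊕b7 = 0⊕0⊕1⊕0 = 1
Syndrome (s4...s1) = 101 → position 5.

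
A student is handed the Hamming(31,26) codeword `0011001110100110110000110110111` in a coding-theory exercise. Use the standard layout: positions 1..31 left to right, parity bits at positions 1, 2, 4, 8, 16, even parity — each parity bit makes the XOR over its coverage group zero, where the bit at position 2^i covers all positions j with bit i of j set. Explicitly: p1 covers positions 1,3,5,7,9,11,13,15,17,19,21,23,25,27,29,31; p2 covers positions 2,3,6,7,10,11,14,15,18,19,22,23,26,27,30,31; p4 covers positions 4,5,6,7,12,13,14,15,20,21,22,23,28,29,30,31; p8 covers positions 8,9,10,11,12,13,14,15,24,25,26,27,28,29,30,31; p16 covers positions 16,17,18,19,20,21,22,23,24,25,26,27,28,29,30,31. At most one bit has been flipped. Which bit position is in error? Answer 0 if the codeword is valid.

s1: b1⊕b3⊕b5⊕b7⊕b9⊕b11⊕b13⊕b15⊕b17⊕b19⊕b21⊕b23⊕b25⊕b27⊕b29⊕b31 = 0⊕1⊕0⊕1⊕1⊕1⊕0⊕1⊕1⊕0⊕0⊕1⊕0⊕1⊕1⊕1 = 0
s2: b2⊕b3⊕b6⊕b7⊕b10⊕b11⊕b14⊕b15⊕b18⊕b19⊕b22⊕b23⊕b26⊕b27⊕b30⊕b31 = 0⊕1⊕0⊕1⊕0⊕1⊕1⊕1⊕1⊕0⊕0⊕1⊕1⊕1⊕1⊕1 = 1
s4: b4⊕b5⊕b6⊕b7⊕b12⊕b13⊕b14⊕b15⊕b20⊕b21⊕b22⊕b23⊕b28⊕b29⊕b30⊕b31 = 1⊕0⊕0⊕1⊕0⊕0⊕1⊕1⊕0⊕0⊕0⊕1⊕0⊕1⊕1⊕1 = 0
s8: b8⊕b9⊕b10⊕b11⊕b12⊕b13⊕b14⊕b15⊕b24⊕b25⊕b26⊕b27⊕b28⊕b29⊕b30⊕b31 = 1⊕1⊕0⊕1⊕0⊕0⊕1⊕1⊕1⊕0⊕1⊕1⊕0⊕1⊕1⊕1 = 1
s16: b16⊕b17⊕b18⊕b19⊕b20⊕b21⊕b22⊕b23⊕b24⊕b25⊕b26⊕b27⊕b28⊕b29⊕b30⊕b31 = 0⊕1⊕1⊕0⊕0⊕0⊕0⊕1⊕1⊕0⊕1⊕1⊕0⊕1⊕1⊕1 = 1
Syndrome (s16...s1) = 11010 → position 26.

26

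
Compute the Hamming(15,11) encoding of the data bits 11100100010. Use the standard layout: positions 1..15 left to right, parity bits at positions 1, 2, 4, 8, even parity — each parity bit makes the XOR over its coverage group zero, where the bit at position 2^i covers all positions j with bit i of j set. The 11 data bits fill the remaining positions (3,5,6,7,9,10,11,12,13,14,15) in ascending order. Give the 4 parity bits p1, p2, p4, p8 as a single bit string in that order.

Place data bits at non-power-of-two positions: b3=1, b5=1, b6=1, b7=0, b9=0, b10=1, b11=0, b12=0, b13=0, b14=1, b15=0.
p1 = XOR of data positions {3,5,7,9,11,13,15} = 1⊕1⊕0⊕0⊕0⊕0⊕0 = 0
p2 = XOR of data positions {3,6,7,10,11,14,15} = 1⊕1⊕0⊕1⊕0⊕1⊕0 = 0
p4 = XOR of data positions {5,6,7,12,13,14,15} = 1⊕1⊕0⊕0⊕0⊕1⊕0 = 1
p8 = XOR of data positions {9,10,11,12,13,14,15} = 0⊕1⊕0⊕0⊕0⊕1⊕0 = 0
Parity bits p1,p2,p4,p8 = 0010

0010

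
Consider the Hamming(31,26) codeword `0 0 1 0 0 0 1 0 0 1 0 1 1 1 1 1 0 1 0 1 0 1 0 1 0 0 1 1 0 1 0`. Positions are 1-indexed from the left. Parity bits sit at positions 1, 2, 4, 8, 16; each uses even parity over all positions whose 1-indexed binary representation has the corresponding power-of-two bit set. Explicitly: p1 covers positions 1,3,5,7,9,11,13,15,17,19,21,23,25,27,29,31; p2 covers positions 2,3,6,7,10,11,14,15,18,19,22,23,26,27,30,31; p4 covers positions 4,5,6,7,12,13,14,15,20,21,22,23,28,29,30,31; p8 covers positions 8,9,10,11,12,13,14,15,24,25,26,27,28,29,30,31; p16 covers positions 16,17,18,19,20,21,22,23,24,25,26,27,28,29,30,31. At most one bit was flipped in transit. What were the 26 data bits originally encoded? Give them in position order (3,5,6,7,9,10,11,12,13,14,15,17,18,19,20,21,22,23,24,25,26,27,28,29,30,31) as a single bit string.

s1: b1⊕b3⊕b5⊕b7⊕b9⊕b11⊕b13⊕b15⊕b17⊕b19⊕b21⊕b23⊕b25⊕b27⊕b29⊕b31 = 0⊕1⊕0⊕1⊕0⊕0⊕1⊕1⊕0⊕0⊕0⊕0⊕0⊕1⊕0⊕0 = 1
s2: b2⊕b3⊕b6⊕b7⊕b10⊕b11⊕b14⊕b15⊕b18⊕b19⊕b22⊕b23⊕b26⊕b27⊕b30⊕b31 = 0⊕1⊕0⊕1⊕1⊕0⊕1⊕1⊕1⊕0⊕1⊕0⊕0⊕1⊕1⊕0 = 1
s4: b4⊕b5⊕b6⊕b7⊕b12⊕b13⊕b14⊕b15⊕b20⊕b21⊕b22⊕b23⊕b28⊕b29⊕b30⊕b31 = 0⊕0⊕0⊕1⊕1⊕1⊕1⊕1⊕1⊕0⊕1⊕0⊕1⊕0⊕1⊕0 = 1
s8: b8⊕b9⊕b10⊕b11⊕b12⊕b13⊕b14⊕b15⊕b24⊕b25⊕b26⊕b27⊕b28⊕b29⊕b30⊕b31 = 0⊕0⊕1⊕0⊕1⊕1⊕1⊕1⊕1⊕0⊕0⊕1⊕1⊕0⊕1⊕0 = 1
s16: b16⊕b17⊕b18⊕b19⊕b20⊕b21⊕b22⊕b23⊕b24⊕b25⊕b26⊕b27⊕b28⊕b29⊕b30⊕b31 = 1⊕0⊕1⊕0⊕1⊕0⊕1⊕0⊕1⊕0⊕0⊕1⊕1⊕0⊕1⊕0 = 0
Syndrome (s16...s1) = 01111 → position 15.
Flip bit 15: corrected codeword = 0010001001011101010101010011010
Data bits at positions 3,5,6,7,9,10,11,12,13,14,15,17,18,19,20,21,22,23,24,25,26,27,28,29,30,31: 10010101110010101010011010

10010101110010101010011010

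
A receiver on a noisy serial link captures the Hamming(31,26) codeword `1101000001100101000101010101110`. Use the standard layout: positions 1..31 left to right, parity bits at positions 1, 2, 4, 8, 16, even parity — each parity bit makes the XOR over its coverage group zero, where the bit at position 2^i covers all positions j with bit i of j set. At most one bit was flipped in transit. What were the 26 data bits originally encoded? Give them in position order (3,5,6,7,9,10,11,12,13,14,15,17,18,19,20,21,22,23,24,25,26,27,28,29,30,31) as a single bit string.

s1: b1⊕b3⊕b5⊕b7⊕b9⊕b11⊕b13⊕b15⊕b17⊕b19⊕b21⊕b23⊕b25⊕b27⊕b29⊕b31 = 1⊕0⊕0⊕0⊕0⊕1⊕0⊕0⊕0⊕0⊕0⊕0⊕0⊕0⊕1⊕0 = 1
s2: b2⊕b3⊕b6⊕b7⊕b10⊕b11⊕b14⊕b15⊕b18⊕b19⊕b22⊕b23⊕b26⊕b27⊕b30⊕b31 = 1⊕0⊕0⊕0⊕1⊕1⊕1⊕0⊕0⊕0⊕1⊕0⊕1⊕0⊕1⊕0 = 1
s4: b4⊕b5⊕b6⊕b7⊕b12⊕b13⊕b14⊕b15⊕b20⊕b21⊕b22⊕b23⊕b28⊕b29⊕b30⊕b31 = 1⊕0⊕0⊕0⊕0⊕0⊕1⊕0⊕1⊕0⊕1⊕0⊕1⊕1⊕1⊕0 = 1
s8: b8⊕b9⊕b10⊕b11⊕b12⊕b13⊕b14⊕b15⊕b24⊕b25⊕b26⊕b27⊕b28⊕b29⊕b30⊕b31 = 0⊕0⊕1⊕1⊕0⊕0⊕1⊕0⊕1⊕0⊕1⊕0⊕1⊕1⊕1⊕0 = 0
s16: b16⊕b17⊕b18⊕b19⊕b20⊕b21⊕b22⊕b23⊕b24⊕b25⊕b26⊕b27⊕b28⊕b29⊕b30⊕b31 = 1⊕0⊕0⊕0⊕1⊕0⊕1⊕0⊕1⊕0⊕1⊕0⊕1⊕1⊕1⊕0 = 0
Syndrome (s16...s1) = 00111 → position 7.
Flip bit 7: corrected codeword = 1101001001100101000101010101110
Data bits at positions 3,5,6,7,9,10,11,12,13,14,15,17,18,19,20,21,22,23,24,25,26,27,28,29,30,31: 00010110010000101010101110

00010110010000101010101110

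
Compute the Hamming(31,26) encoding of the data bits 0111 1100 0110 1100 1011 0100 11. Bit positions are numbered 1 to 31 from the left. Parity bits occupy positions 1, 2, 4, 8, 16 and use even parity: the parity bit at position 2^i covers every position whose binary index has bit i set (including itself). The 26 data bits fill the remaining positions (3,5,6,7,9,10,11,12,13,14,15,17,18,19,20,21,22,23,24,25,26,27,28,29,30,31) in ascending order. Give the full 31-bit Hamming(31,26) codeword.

0100111111000110011001011010011

Place data bits at non-power-of-two positions: b3=0, b5=1, b6=1, b7=1, b9=1, b10=1, b11=0, b12=0, b13=0, b14=1, b15=1, b17=0, b18=1, b19=1, b20=0, b21=0, b22=1, b23=0, b24=1, b25=1, b26=0, b27=1, b28=0, b29=0, b30=1, b31=1.
p1 = XOR of data positions {3,5,7,9,11,13,15,17,19,21,23,25,27,29,31} = 0⊕1⊕1⊕1⊕0⊕0⊕1⊕0⊕1⊕0⊕0⊕1⊕1⊕0⊕1 = 0
p2 = XOR of data positions {3,6,7,10,11,14,15,18,19,22,23,26,27,30,31} = 0⊕1⊕1⊕1⊕0⊕1⊕1⊕1⊕1⊕1⊕0⊕0⊕1⊕1⊕1 = 1
p4 = XOR of data positions {5,6,7,12,13,14,15,20,21,22,23,28,29,30,31} = 1⊕1⊕1⊕0⊕0⊕1⊕1⊕0⊕0⊕1⊕0⊕0⊕0⊕1⊕1 = 0
p8 = XOR of data positions {9,10,11,12,13,14,15,24,25,26,27,28,29,30,31} = 1⊕1⊕0⊕0⊕0⊕1⊕1⊕1⊕1⊕0⊕1⊕0⊕0⊕1⊕1 = 1
p16 = XOR of data positions {17,18,19,20,21,22,23,24,25,26,27,28,29,30,31} = 0⊕1⊕1⊕0⊕0⊕1⊕0⊕1⊕1⊕0⊕1⊕0⊕0⊕1⊕1 = 0
Codeword b1..b31 = 0100111111000110011001011010011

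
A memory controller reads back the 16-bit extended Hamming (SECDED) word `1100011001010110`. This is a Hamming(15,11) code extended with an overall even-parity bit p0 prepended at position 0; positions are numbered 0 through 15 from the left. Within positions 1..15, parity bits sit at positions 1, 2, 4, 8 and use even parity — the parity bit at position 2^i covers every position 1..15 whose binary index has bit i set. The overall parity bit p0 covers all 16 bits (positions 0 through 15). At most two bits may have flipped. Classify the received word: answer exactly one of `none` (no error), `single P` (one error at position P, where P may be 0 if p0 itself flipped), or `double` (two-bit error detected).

s1: b1⊕b3⊕b5⊕b7⊕b9⊕b11⊕b13⊕b15 = 1⊕0⊕1⊕0⊕1⊕1⊕1⊕0 = 1
s2: b2⊕b3⊕b6⊕b7⊕b10⊕b11⊕b14⊕b15 = 0⊕0⊕1⊕0⊕0⊕1⊕1⊕0 = 1
s4: b4⊕b5⊕b6⊕b7⊕b12⊕b13⊕b14⊕b15 = 0⊕1⊕1⊕0⊕0⊕1⊕1⊕0 = 0
s8: b8⊕b9⊕b10⊕b11⊕b12⊕b13⊕b14⊕b15 = 0⊕1⊕0⊕1⊕0⊕1⊕1⊕0 = 0
Syndrome (s8...s1) = 0011 → position 3.
Overall parity (XOR of all 16 bits, including p0): 1⊕1⊕0⊕0⊕0⊕1⊕1⊕0⊕0⊕1⊕0⊕1⊕0⊕1⊕1⊕0 = 0
Overall=0, syndrome position=3 → double-bit error detected (uncorrectable).

double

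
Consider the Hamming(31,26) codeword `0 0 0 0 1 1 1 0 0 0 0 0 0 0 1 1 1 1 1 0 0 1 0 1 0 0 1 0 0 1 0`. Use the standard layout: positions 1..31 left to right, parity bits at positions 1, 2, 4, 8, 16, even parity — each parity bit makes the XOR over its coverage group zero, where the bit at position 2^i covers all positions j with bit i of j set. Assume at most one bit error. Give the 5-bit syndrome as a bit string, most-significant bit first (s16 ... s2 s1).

s1: b1⊕b3⊕b5⊕b7⊕b9⊕b11⊕b13⊕b15⊕b17⊕b19⊕b21⊕b23⊕b25⊕b27⊕b29⊕b31 = 0⊕0⊕1⊕1⊕0⊕0⊕0⊕1⊕1⊕1⊕0⊕0⊕0⊕1⊕0⊕0 = 0
s2: b2⊕b3⊕b6⊕b7⊕b10⊕b11⊕b14⊕b15⊕b18⊕b19⊕b22⊕b23⊕b26⊕b27⊕b30⊕b31 = 0⊕0⊕1⊕1⊕0⊕0⊕0⊕1⊕1⊕1⊕1⊕0⊕0⊕1⊕1⊕0 = 0
s4: b4⊕b5⊕b6⊕b7⊕b12⊕b13⊕b14⊕b15⊕b20⊕b21⊕b22⊕b23⊕b28⊕b29⊕b30⊕b31 = 0⊕1⊕1⊕1⊕0⊕0⊕0⊕1⊕0⊕0⊕1⊕0⊕0⊕0⊕1⊕0 = 0
s8: b8⊕b9⊕b10⊕b11⊕b12⊕b13⊕b14⊕b15⊕b24⊕b25⊕b26⊕b27⊕b28⊕b29⊕b30⊕b31 = 0⊕0⊕0⊕0⊕0⊕0⊕0⊕1⊕1⊕0⊕0⊕1⊕0⊕0⊕1⊕0 = 0
s16: b16⊕b17⊕b18⊕b19⊕b20⊕b21⊕b22⊕b23⊕b24⊕b25⊕b26⊕b27⊕b28⊕b29⊕b30⊕b31 = 1⊕1⊕1⊕1⊕0⊕0⊕1⊕0⊕1⊕0⊕0⊕1⊕0⊕0⊕1⊕0 = 0
Syndrome (s16...s1) = 00000 → position 0 (no error).

00000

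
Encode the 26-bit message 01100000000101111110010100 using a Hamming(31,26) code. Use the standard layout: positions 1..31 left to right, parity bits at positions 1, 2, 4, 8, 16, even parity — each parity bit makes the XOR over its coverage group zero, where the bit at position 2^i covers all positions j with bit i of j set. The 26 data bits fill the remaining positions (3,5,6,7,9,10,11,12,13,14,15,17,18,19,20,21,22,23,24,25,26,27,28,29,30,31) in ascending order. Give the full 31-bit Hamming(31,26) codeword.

1101110100000001101111110010100

Place data bits at non-power-of-two positions: b3=0, b5=1, b6=1, b7=0, b9=0, b10=0, b11=0, b12=0, b13=0, b14=0, b15=0, b17=1, b18=0, b19=1, b20=1, b21=1, b22=1, b23=1, b24=1, b25=0, b26=0, b27=1, b28=0, b29=1, b30=0, b31=0.
p1 = XOR of data positions {3,5,7,9,11,13,15,17,19,21,23,25,27,29,31} = 0⊕1⊕0⊕0⊕0⊕0⊕0⊕1⊕1⊕1⊕1⊕0⊕1⊕1⊕0 = 1
p2 = XOR of data positions {3,6,7,10,11,14,15,18,19,22,23,26,27,30,31} = 0⊕1⊕0⊕0⊕0⊕0⊕0⊕0⊕1⊕1⊕1⊕0⊕1⊕0⊕0 = 1
p4 = XOR of data positions {5,6,7,12,13,14,15,20,21,22,23,28,29,30,31} = 1⊕1⊕0⊕0⊕0⊕0⊕0⊕1⊕1⊕1⊕1⊕0⊕1⊕0⊕0 = 1
p8 = XOR of data positions {9,10,11,12,13,14,15,24,25,26,27,28,29,30,31} = 0⊕0⊕0⊕0⊕0⊕0⊕0⊕1⊕0⊕0⊕1⊕0⊕1⊕0⊕0 = 1
p16 = XOR of data positions {17,18,19,20,21,22,23,24,25,26,27,28,29,30,31} = 1⊕0⊕1⊕1⊕1⊕1⊕1⊕1⊕0⊕0⊕1⊕0⊕1⊕0⊕0 = 1
Codeword b1..b31 = 1101110100000001101111110010100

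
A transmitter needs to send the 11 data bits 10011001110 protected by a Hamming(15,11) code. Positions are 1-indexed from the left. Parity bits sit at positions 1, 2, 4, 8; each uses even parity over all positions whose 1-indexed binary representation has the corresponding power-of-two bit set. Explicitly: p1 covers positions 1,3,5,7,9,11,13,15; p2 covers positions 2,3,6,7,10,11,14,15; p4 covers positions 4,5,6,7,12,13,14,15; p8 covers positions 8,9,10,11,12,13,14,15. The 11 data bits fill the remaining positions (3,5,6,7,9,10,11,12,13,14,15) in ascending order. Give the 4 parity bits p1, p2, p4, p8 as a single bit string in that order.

0100

Place data bits at non-power-of-two positions: b3=1, b5=0, b6=0, b7=1, b9=1, b10=0, b11=0, b12=1, b13=1, b14=1, b15=0.
p1 = XOR of data positions {3,5,7,9,11,13,15} = 1⊕0⊕1⊕1⊕0⊕1⊕0 = 0
p2 = XOR of data positions {3,6,7,10,11,14,15} = 1⊕0⊕1⊕0⊕0⊕1⊕0 = 1
p4 = XOR of data positions {5,6,7,12,13,14,15} = 0⊕0⊕1⊕1⊕1⊕1⊕0 = 0
p8 = XOR of data positions {9,10,11,12,13,14,15} = 1⊕0⊕0⊕1⊕1⊕1⊕0 = 0
Parity bits p1,p2,p4,p8 = 0100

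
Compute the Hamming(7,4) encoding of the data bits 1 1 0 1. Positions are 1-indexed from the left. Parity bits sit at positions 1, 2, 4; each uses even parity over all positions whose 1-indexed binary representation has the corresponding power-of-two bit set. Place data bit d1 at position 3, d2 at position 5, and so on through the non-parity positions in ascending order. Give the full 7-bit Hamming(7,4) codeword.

Place data bits at non-power-of-two positions: b3=1, b5=1, b6=0, b7=1.
p1 = XOR of data positions {3,5,7} = 1⊕1⊕1 = 1
p2 = XOR of data positions {3,6,7} = 1⊕0⊕1 = 0
p4 = XOR of data positions {5,6,7} = 1⊕0⊕1 = 0
Codeword b1..b7 = 1010101

1010101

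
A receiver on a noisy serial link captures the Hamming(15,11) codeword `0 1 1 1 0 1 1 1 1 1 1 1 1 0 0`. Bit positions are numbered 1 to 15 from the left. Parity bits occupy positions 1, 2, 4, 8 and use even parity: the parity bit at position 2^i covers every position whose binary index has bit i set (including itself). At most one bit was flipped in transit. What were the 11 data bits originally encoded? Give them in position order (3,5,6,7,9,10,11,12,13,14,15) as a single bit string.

s1: b1⊕b3⊕b5⊕b7⊕b9⊕b11⊕b13⊕b15 = 0⊕1⊕0⊕1⊕1⊕1⊕1⊕0 = 1
s2: b2⊕b3⊕b6⊕b7⊕b10⊕b11⊕b14⊕b15 = 1⊕1⊕1⊕1⊕1⊕1⊕0⊕0 = 0
s4: b4⊕b5⊕b6⊕b7⊕b12⊕b13⊕b14⊕b15 = 1⊕0⊕1⊕1⊕1⊕1⊕0⊕0 = 1
s8: b8⊕b9⊕b10⊕b11⊕b12⊕b13⊕b14⊕b15 = 1⊕1⊕1⊕1⊕1⊕1⊕0⊕0 = 0
Syndrome (s8...s1) = 0101 → position 5.
Flip bit 5: corrected codeword = 011111111111100
Data bits at positions 3,5,6,7,9,10,11,12,13,14,15: 11111111100

11111111100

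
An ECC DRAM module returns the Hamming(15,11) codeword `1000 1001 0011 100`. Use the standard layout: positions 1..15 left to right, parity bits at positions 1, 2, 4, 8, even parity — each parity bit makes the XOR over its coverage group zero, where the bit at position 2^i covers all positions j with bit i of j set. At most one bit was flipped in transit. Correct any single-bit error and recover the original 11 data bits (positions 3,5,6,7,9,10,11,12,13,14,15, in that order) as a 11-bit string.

s1: b1⊕b3⊕b5⊕b7⊕b9⊕b11⊕b13⊕b15 = 1⊕0⊕1⊕0⊕0⊕1⊕1⊕0 = 0
s2: b2⊕b3⊕b6⊕b7⊕b10⊕b11⊕b14⊕b15 = 0⊕0⊕0⊕0⊕0⊕1⊕0⊕0 = 1
s4: b4⊕b5⊕b6⊕b7⊕b12⊕b13⊕b14⊕b15 = 0⊕1⊕0⊕0⊕1⊕1⊕0⊕0 = 1
s8: b8⊕b9⊕b10⊕b11⊕b12⊕b13⊕b14⊕b15 = 1⊕0⊕0⊕1⊕1⊕1⊕0⊕0 = 0
Syndrome (s8...s1) = 0110 → position 6.
Flip bit 6: corrected codeword = 100011010011100
Data bits at positions 3,5,6,7,9,10,11,12,13,14,15: 01100011100

01100011100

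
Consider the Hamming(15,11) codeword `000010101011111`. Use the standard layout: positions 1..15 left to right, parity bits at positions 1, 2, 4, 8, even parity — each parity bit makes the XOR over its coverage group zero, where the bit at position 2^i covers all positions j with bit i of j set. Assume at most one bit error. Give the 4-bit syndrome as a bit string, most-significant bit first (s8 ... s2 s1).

s1: b1⊕b3⊕b5⊕b7⊕b9⊕b11⊕b13⊕b15 = 0⊕0⊕1⊕1⊕1⊕1⊕1⊕1 = 0
s2: b2⊕b3⊕b6⊕b7⊕b10⊕b11⊕b14⊕b15 = 0⊕0⊕0⊕1⊕0⊕1⊕1⊕1 = 0
s4: b4⊕b5⊕b6⊕b7⊕b12⊕b13⊕b14⊕b15 = 0⊕1⊕0⊕1⊕1⊕1⊕1⊕1 = 0
s8: b8⊕b9⊕b10⊕b11⊕b12⊕b13⊕b14⊕b15 = 0⊕1⊕0⊕1⊕1⊕1⊕1⊕1 = 0
Syndrome (s8...s1) = 0000 → position 0 (no error).

0000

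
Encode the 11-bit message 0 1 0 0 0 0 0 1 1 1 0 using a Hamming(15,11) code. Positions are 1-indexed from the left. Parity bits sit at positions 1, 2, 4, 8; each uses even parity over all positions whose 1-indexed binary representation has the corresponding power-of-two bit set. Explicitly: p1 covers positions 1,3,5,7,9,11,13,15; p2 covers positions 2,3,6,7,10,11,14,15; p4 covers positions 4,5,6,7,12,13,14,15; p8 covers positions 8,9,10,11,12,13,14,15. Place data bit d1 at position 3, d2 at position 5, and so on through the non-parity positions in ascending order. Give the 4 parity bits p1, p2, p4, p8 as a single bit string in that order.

0101

Place data bits at non-power-of-two positions: b3=0, b5=1, b6=0, b7=0, b9=0, b10=0, b11=0, b12=1, b13=1, b14=1, b15=0.
p1 = XOR of data positions {3,5,7,9,11,13,15} = 0⊕1⊕0⊕0⊕0⊕1⊕0 = 0
p2 = XOR of data positions {3,6,7,10,11,14,15} = 0⊕0⊕0⊕0⊕0⊕1⊕0 = 1
p4 = XOR of data positions {5,6,7,12,13,14,15} = 1⊕0⊕0⊕1⊕1⊕1⊕0 = 0
p8 = XOR of data positions {9,10,11,12,13,14,15} = 0⊕0⊕0⊕1⊕1⊕1⊕0 = 1
Parity bits p1,p2,p4,p8 = 0101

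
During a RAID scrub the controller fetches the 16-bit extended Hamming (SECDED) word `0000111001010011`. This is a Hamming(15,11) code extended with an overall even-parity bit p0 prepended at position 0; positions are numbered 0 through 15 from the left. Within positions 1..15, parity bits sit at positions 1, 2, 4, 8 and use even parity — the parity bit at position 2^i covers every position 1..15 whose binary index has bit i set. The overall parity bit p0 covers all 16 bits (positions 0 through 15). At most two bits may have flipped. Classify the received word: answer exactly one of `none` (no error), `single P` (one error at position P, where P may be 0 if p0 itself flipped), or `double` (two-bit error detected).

single 4

s1: b1⊕b3⊕b5⊕b7⊕b9⊕b11⊕b13⊕b15 = 0⊕0⊕1⊕0⊕1⊕1⊕0⊕1 = 0
s2: b2⊕b3⊕b6⊕b7⊕b10⊕b11⊕b14⊕b15 = 0⊕0⊕1⊕0⊕0⊕1⊕1⊕1 = 0
s4: b4⊕b5⊕b6⊕b7⊕b12⊕b13⊕b14⊕b15 = 1⊕1⊕1⊕0⊕0⊕0⊕1⊕1 = 1
s8: b8⊕b9⊕b10⊕b11⊕b12⊕b13⊕b14⊕b15 = 0⊕1⊕0⊕1⊕0⊕0⊕1⊕1 = 0
Syndrome (s8...s1) = 0100 → position 4.
Overall parity (XOR of all 16 bits, including p0): 0⊕0⊕0⊕0⊕1⊕1⊕1⊕0⊕0⊕1⊕0⊕1⊕0⊕0⊕1⊕1 = 1
Overall=1, syndrome position=4 → single-bit error at position 4.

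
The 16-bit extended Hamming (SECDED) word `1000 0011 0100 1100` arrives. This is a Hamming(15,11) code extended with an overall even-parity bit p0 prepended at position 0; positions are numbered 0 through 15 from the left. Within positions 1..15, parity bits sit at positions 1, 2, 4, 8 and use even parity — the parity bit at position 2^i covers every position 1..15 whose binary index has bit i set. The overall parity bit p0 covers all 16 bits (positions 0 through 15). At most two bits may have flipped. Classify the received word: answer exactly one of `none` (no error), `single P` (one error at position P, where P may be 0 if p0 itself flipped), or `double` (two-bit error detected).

double

s1: b1⊕b3⊕b5⊕b7⊕b9⊕b11⊕b13⊕b15 = 0⊕0⊕0⊕1⊕1⊕0⊕1⊕0 = 1
s2: b2⊕b3⊕b6⊕b7⊕b10⊕b11⊕b14⊕b15 = 0⊕0⊕1⊕1⊕0⊕0⊕0⊕0 = 0
s4: b4⊕b5⊕b6⊕b7⊕b12⊕b13⊕b14⊕b15 = 0⊕0⊕1⊕1⊕1⊕1⊕0⊕0 = 0
s8: b8⊕b9⊕b10⊕b11⊕b12⊕b13⊕b14⊕b15 = 0⊕1⊕0⊕0⊕1⊕1⊕0⊕0 = 1
Syndrome (s8...s1) = 1001 → position 9.
Overall parity (XOR of all 16 bits, including p0): 1⊕0⊕0⊕0⊕0⊕0⊕1⊕1⊕0⊕1⊕0⊕0⊕1⊕1⊕0⊕0 = 0
Overall=0, syndrome position=9 → double-bit error detected (uncorrectable).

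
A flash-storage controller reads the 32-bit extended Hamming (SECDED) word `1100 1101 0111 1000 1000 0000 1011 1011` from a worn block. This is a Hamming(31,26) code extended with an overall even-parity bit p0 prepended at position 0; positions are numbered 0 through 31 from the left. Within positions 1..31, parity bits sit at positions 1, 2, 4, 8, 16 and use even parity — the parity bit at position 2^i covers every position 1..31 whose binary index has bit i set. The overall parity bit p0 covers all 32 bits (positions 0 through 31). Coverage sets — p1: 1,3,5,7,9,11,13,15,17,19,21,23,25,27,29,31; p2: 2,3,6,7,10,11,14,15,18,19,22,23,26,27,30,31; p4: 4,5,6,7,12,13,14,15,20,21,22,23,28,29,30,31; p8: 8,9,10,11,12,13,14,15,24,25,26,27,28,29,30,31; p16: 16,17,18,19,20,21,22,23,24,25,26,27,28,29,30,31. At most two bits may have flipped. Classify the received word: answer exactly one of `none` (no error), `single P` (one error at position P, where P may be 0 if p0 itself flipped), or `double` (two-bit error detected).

s1: b1⊕b3⊕b5⊕b7⊕b9⊕b11⊕b13⊕b15⊕b17⊕b19⊕b21⊕b23⊕b25⊕b27⊕b29⊕b31 = 1⊕0⊕1⊕1⊕1⊕1⊕0⊕0⊕0⊕0⊕0⊕0⊕0⊕1⊕0⊕1 = 1
s2: b2⊕b3⊕b6⊕b7⊕b10⊕b11⊕b14⊕b15⊕b18⊕b19⊕b22⊕b23⊕b26⊕b27⊕b30⊕b31 = 0⊕0⊕0⊕1⊕1⊕1⊕0⊕0⊕0⊕0⊕0⊕0⊕1⊕1⊕1⊕1 = 1
s4: b4⊕b5⊕b6⊕b7⊕b12⊕b13⊕b14⊕b15⊕b20⊕b21⊕b22⊕b23⊕b28⊕b29⊕b30⊕b31 = 1⊕1⊕0⊕1⊕1⊕0⊕0⊕0⊕0⊕0⊕0⊕0⊕1⊕0⊕1⊕1 = 1
s8: b8⊕b9⊕b10⊕b11⊕b12⊕b13⊕b14⊕b15⊕b24⊕b25⊕b26⊕b27⊕b28⊕b29⊕b30⊕b31 = 0⊕1⊕1⊕1⊕1⊕0⊕0⊕0⊕1⊕0⊕1⊕1⊕1⊕0⊕1⊕1 = 0
s16: b16⊕b17⊕b18⊕b19⊕b20⊕b21⊕b22⊕b23⊕b24⊕b25⊕b26⊕b27⊕b28⊕b29⊕b30⊕b31 = 1⊕0⊕0⊕0⊕0⊕0⊕0⊕0⊕1⊕0⊕1⊕1⊕1⊕0⊕1⊕1 = 1
Syndrome (s16...s1) = 10111 → position 23.
Overall parity (XOR of all 32 bits, including p0): 1⊕1⊕0⊕0⊕1⊕1⊕0⊕1⊕0⊕1⊕1⊕1⊕1⊕0⊕0⊕0⊕1⊕0⊕0⊕0⊕0⊕0⊕0⊕0⊕1⊕0⊕1⊕1⊕1⊕0⊕1⊕1 = 0
Overall=0, syndrome position=23 → double-bit error detected (uncorrectable).

double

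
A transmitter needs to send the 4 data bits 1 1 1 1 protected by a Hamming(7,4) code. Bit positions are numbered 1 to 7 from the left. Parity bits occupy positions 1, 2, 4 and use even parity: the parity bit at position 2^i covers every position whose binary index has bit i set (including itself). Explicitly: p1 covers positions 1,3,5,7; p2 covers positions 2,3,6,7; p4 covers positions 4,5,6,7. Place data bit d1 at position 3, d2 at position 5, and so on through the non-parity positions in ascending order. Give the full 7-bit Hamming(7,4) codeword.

1111111

Place data bits at non-power-of-two positions: b3=1, b5=1, b6=1, b7=1.
p1 = XOR of data positions {3,5,7} = 1⊕1⊕1 = 1
p2 = XOR of data positions {3,6,7} = 1⊕1⊕1 = 1
p4 = XOR of data positions {5,6,7} = 1⊕1⊕1 = 1
Codeword b1..b7 = 1111111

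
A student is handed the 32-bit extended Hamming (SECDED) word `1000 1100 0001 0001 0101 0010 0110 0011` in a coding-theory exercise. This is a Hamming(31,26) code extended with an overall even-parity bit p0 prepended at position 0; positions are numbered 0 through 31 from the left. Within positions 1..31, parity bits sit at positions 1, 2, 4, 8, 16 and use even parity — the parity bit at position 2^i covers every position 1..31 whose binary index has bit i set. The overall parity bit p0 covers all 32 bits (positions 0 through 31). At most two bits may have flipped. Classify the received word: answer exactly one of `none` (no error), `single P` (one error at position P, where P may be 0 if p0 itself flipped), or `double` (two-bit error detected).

double

s1: b1⊕b3⊕b5⊕b7⊕b9⊕b11⊕b13⊕b15⊕b17⊕b19⊕b21⊕b23⊕b25⊕b27⊕b29⊕b31 = 0⊕0⊕1⊕0⊕0⊕1⊕0⊕1⊕1⊕1⊕0⊕0⊕1⊕0⊕0⊕1 = 1
s2: b2⊕b3⊕b6⊕b7⊕b10⊕b11⊕b14⊕b15⊕b18⊕b19⊕b22⊕b23⊕b26⊕b27⊕b30⊕b31 = 0⊕0⊕0⊕0⊕0⊕1⊕0⊕1⊕0⊕1⊕1⊕0⊕1⊕0⊕1⊕1 = 1
s4: b4⊕b5⊕b6⊕b7⊕b12⊕b13⊕b14⊕b15⊕b20⊕b21⊕b22⊕b23⊕b28⊕b29⊕b30⊕b31 = 1⊕1⊕0⊕0⊕0⊕0⊕0⊕1⊕0⊕0⊕1⊕0⊕0⊕0⊕1⊕1 = 0
s8: b8⊕b9⊕b10⊕b11⊕b12⊕b13⊕b14⊕b15⊕b24⊕b25⊕b26⊕b27⊕b28⊕b29⊕b30⊕b31 = 0⊕0⊕0⊕1⊕0⊕0⊕0⊕1⊕0⊕1⊕1⊕0⊕0⊕0⊕1⊕1 = 0
s16: b16⊕b17⊕b18⊕b19⊕b20⊕b21⊕b22⊕b23⊕b24⊕b25⊕b26⊕b27⊕b28⊕b29⊕b30⊕b31 = 0⊕1⊕0⊕1⊕0⊕0⊕1⊕0⊕0⊕1⊕1⊕0⊕0⊕0⊕1⊕1 = 1
Syndrome (s16...s1) = 10011 → position 19.
Overall parity (XOR of all 32 bits, including p0): 1⊕0⊕0⊕0⊕1⊕1⊕0⊕0⊕0⊕0⊕0⊕1⊕0⊕0⊕0⊕1⊕0⊕1⊕0⊕1⊕0⊕0⊕1⊕0⊕0⊕1⊕1⊕0⊕0⊕0⊕1⊕1 = 0
Overall=0, syndrome position=19 → double-bit error detected (uncorrectable).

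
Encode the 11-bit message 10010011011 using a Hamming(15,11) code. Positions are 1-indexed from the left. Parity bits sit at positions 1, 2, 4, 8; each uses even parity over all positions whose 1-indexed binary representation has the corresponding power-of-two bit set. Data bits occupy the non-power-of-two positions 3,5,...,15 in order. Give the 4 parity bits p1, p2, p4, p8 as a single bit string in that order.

0100

Place data bits at non-power-of-two positions: b3=1, b5=0, b6=0, b7=1, b9=0, b10=0, b11=1, b12=1, b13=0, b14=1, b15=1.
p1 = XOR of data positions {3,5,7,9,11,13,15} = 1⊕0⊕1⊕0⊕1⊕0⊕1 = 0
p2 = XOR of data positions {3,6,7,10,11,14,15} = 1⊕0⊕1⊕0⊕1⊕1⊕1 = 1
p4 = XOR of data positions {5,6,7,12,13,14,15} = 0⊕0⊕1⊕1⊕0⊕1⊕1 = 0
p8 = XOR of data positions {9,10,11,12,13,14,15} = 0⊕0⊕1⊕1⊕0⊕1⊕1 = 0
Parity bits p1,p2,p4,p8 = 0100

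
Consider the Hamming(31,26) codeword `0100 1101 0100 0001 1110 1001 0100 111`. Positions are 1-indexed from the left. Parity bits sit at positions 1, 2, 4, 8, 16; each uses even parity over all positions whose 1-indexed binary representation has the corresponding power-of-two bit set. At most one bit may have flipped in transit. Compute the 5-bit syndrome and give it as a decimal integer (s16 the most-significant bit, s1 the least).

8

s1: b1⊕b3⊕b5⊕b7⊕b9⊕b11⊕b13⊕b15⊕b17⊕b19⊕b21⊕b23⊕b25⊕b27⊕b29⊕b31 = 0⊕0⊕1⊕0⊕0⊕0⊕0⊕0⊕1⊕1⊕1⊕0⊕0⊕0⊕1⊕1 = 0
s2: b2⊕b3⊕b6⊕b7⊕b10⊕b11⊕b14⊕b15⊕b18⊕b19⊕b22⊕b23⊕b26⊕b27⊕b30⊕b31 = 1⊕0⊕1⊕0⊕1⊕0⊕0⊕0⊕1⊕1⊕0⊕0⊕1⊕0⊕1⊕1 = 0
s4: b4⊕b5⊕b6⊕b7⊕b12⊕b13⊕b14⊕b15⊕b20⊕b21⊕b22⊕b23⊕b28⊕b29⊕b30⊕b31 = 0⊕1⊕1⊕0⊕0⊕0⊕0⊕0⊕0⊕1⊕0⊕0⊕0⊕1⊕1⊕1 = 0
s8: b8⊕b9⊕b10⊕b11⊕b12⊕b13⊕b14⊕b15⊕b24⊕b25⊕b26⊕b27⊕b28⊕b29⊕b30⊕b31 = 1⊕0⊕1⊕0⊕0⊕0⊕0⊕0⊕1⊕0⊕1⊕0⊕0⊕1⊕1⊕1 = 1
s16: b16⊕b17⊕b18⊕b19⊕b20⊕b21⊕b22⊕b23⊕b24⊕b25⊕b26⊕b27⊕b28⊕b29⊕b30⊕b31 = 1⊕1⊕1⊕1⊕0⊕1⊕0⊕0⊕1⊕0⊕1⊕0⊕0⊕1⊕1⊕1 = 0
Syndrome (s16...s1) = 01000 → position 8.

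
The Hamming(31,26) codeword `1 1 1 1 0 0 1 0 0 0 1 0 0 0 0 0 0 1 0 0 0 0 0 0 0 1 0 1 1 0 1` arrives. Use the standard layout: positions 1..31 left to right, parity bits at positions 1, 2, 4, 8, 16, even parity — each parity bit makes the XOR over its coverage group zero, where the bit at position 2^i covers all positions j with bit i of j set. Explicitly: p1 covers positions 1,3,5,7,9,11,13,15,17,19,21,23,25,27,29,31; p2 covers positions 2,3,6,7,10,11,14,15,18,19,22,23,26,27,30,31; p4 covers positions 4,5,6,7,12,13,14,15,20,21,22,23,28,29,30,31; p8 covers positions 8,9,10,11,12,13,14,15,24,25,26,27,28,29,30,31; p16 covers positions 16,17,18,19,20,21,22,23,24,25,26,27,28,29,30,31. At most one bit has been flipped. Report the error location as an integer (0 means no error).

s1: b1⊕b3⊕b5⊕b7⊕b9⊕b11⊕b13⊕b15⊕b17⊕b19⊕b21⊕b23⊕b25⊕b27⊕b29⊕b31 = 1⊕1⊕0⊕1⊕0⊕1⊕0⊕0⊕0⊕0⊕0⊕0⊕0⊕0⊕1⊕1 = 0
s2: b2⊕b3⊕b6⊕b7⊕b10⊕b11⊕b14⊕b15⊕b18⊕b19⊕b22⊕b23⊕b26⊕b27⊕b30⊕b31 = 1⊕1⊕0⊕1⊕0⊕1⊕0⊕0⊕1⊕0⊕0⊕0⊕1⊕0⊕0⊕1 = 1
s4: b4⊕b5⊕b6⊕b7⊕b12⊕b13⊕b14⊕b15⊕b20⊕b21⊕b22⊕b23⊕b28⊕b29⊕b30⊕b31 = 1⊕0⊕0⊕1⊕0⊕0⊕0⊕0⊕0⊕0⊕0⊕0⊕1⊕1⊕0⊕1 = 1
s8: b8⊕b9⊕b10⊕b11⊕b12⊕b13⊕b14⊕b15⊕b24⊕b25⊕b26⊕b27⊕b28⊕b29⊕b30⊕b31 = 0⊕0⊕0⊕1⊕0⊕0⊕0⊕0⊕0⊕0⊕1⊕0⊕1⊕1⊕0⊕1 = 1
s16: b16⊕b17⊕b18⊕b19⊕b20⊕b21⊕b22⊕b23⊕b24⊕b25⊕b26⊕b27⊕b28⊕b29⊕b30⊕b31 = 0⊕0⊕1⊕0⊕0⊕0⊕0⊕0⊕0⊕0⊕1⊕0⊕1⊕1⊕0⊕1 = 1
Syndrome (s16...s1) = 11110 → position 30.

30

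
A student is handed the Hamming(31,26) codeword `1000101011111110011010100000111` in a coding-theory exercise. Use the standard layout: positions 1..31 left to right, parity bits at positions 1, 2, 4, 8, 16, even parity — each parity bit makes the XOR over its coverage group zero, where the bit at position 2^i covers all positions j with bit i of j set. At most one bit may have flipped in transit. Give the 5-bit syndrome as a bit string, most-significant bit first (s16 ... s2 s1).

10100

s1: b1⊕b3⊕b5⊕b7⊕b9⊕b11⊕b13⊕b15⊕b17⊕b19⊕b21⊕b23⊕b25⊕b27⊕b29⊕b31 = 1⊕0⊕1⊕1⊕1⊕1⊕1⊕1⊕0⊕1⊕1⊕1⊕0⊕0⊕1⊕1 = 0
s2: b2⊕b3⊕b6⊕b7⊕b10⊕b11⊕b14⊕b15⊕b18⊕b19⊕b22⊕b23⊕b26⊕b27⊕b30⊕b31 = 0⊕0⊕0⊕1⊕1⊕1⊕1⊕1⊕1⊕1⊕0⊕1⊕0⊕0⊕1⊕1 = 0
s4: b4⊕b5⊕b6⊕b7⊕b12⊕b13⊕b14⊕b15⊕b20⊕b21⊕b22⊕b23⊕b28⊕b29⊕b30⊕b31 = 0⊕1⊕0⊕1⊕1⊕1⊕1⊕1⊕0⊕1⊕0⊕1⊕0⊕1⊕1⊕1 = 1
s8: b8⊕b9⊕b10⊕b11⊕b12⊕b13⊕b14⊕b15⊕b24⊕b25⊕b26⊕b27⊕b28⊕b29⊕b30⊕b31 = 0⊕1⊕1⊕1⊕1⊕1⊕1⊕1⊕0⊕0⊕0⊕0⊕0⊕1⊕1⊕1 = 0
s16: b16⊕b17⊕b18⊕b19⊕b20⊕b21⊕b22⊕b23⊕b24⊕b25⊕b26⊕b27⊕b28⊕b29⊕b30⊕b31 = 0⊕0⊕1⊕1⊕0⊕1⊕0⊕1⊕0⊕0⊕0⊕0⊕0⊕1⊕1⊕1 = 1
Syndrome (s16...s1) = 10100 → position 20.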